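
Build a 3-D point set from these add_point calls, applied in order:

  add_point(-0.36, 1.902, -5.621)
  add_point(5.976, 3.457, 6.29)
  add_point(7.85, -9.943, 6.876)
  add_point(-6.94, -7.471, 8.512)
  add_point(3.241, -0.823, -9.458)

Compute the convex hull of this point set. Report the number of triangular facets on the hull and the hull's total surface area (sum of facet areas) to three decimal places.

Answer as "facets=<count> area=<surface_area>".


5 of the 5 inputs are extreme points: [0, 1, 2, 3, 4].

Per-facet area ½‖(b−a)×(c−a)‖:
  f1: (p1, p2, p3) → 97.6560
  f2: (p4, p2, p3) → 141.7470
  f3: (p4, p1, p2) → 109.9658
  f4: (p0, p1, p3) → 110.0769
  f5: (p0, p4, p3) → 47.1051
  f6: (p0, p4, p1) → 37.8840
Σ area = 544.435

Euler: V−E+F = 5−9+6 = 2.

facets=6 area=544.435


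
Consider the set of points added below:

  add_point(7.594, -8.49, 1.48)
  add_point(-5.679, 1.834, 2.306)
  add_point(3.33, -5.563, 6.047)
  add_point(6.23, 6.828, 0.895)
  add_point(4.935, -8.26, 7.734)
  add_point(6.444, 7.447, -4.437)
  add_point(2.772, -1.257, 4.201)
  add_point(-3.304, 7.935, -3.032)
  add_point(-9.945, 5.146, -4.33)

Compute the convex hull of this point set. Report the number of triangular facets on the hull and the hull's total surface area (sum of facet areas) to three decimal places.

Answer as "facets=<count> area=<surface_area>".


Extreme-point indices: [0, 1, 3, 4, 5, 7, 8] — 7 of 9 on the boundary.

Per-facet area ½‖(b−a)×(c−a)‖:
  f1: (p5, p0, p8) → 140.6946
  f2: (p4, p0, p8) → 77.7820
  f3: (p3, p5, p0) → 40.8767
  f4: (p3, p4, p0) → 52.2935
  f5: (p1, p4, p8) → 34.2761
  f6: (p1, p3, p4) → 95.5357
  f7: (p7, p1, p8) → 28.0786
  f8: (p7, p1, p3) → 43.7272
  f9: (p7, p5, p8) → 18.8410
  f10: (p7, p3, p5) → 26.0773
Σ area = 558.183

Euler: V−E+F = 7−15+10 = 2.

facets=10 area=558.183


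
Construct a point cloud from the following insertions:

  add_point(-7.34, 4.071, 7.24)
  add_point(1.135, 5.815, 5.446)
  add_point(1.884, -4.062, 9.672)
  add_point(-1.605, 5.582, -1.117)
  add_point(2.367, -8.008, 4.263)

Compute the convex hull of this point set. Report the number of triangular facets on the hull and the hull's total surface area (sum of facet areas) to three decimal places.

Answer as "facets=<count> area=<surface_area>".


5 of the 5 inputs are extreme points: [0, 1, 2, 3, 4].

Area of each hull facet:
  f1: (p3, p4, p0) → 74.6094
  f2: (p3, p1, p0) → 30.8761
  f3: (p3, p1, p4) → 49.4087
  f4: (p2, p4, p0) → 40.4160
  f5: (p2, p1, p0) → 46.6778
  f6: (p2, p1, p4) → 35.1941
Σ area = 277.182

Euler characteristic 5−9+6 = 2 ✓

facets=6 area=277.182


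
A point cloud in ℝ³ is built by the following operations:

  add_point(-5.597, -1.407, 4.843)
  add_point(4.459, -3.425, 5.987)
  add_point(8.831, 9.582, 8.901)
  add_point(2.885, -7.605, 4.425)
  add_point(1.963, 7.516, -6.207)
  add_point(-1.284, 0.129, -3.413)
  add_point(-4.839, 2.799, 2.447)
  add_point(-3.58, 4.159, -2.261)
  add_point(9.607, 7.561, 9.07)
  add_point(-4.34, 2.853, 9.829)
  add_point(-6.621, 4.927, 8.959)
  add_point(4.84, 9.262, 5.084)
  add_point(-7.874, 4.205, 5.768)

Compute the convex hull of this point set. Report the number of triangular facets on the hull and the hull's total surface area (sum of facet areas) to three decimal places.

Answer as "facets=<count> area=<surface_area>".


12 of the 13 inputs are extreme points: [0, 1, 2, 3, 4, 5, 7, 8, 9, 10, 11, 12].

Facet areas (half cross-product norm):
  f1: (p4, p3, p8) → 133.6668
  f2: (p5, p4, p3) → 38.1414
  f3: (p7, p4, p12) → 20.6827
  f4: (p7, p5, p4) → 18.0330
  f5: (p0, p9, p3) → 33.9512
  f6: (p0, p5, p3) → 47.2230
  f7: (p0, p7, p12) → 26.4901
  f8: (p0, p7, p5) → 21.5677
  f9: (p1, p3, p8) → 3.4019
  f10: (p1, p9, p8) → 69.5693
  f11: (p1, p9, p3) → 25.5347
  f12: (p2, p4, p8) → 18.0627
  f13: (p2, p11, p4) → 17.3738
  f14: (p2, p9, p8) → 15.9924
  f15: (p10, p2, p9) → 22.4727
  f16: (p10, p0, p12) → 10.5293
  f17: (p10, p0, p9) → 10.6639
  f18: (p10, p2, p11) → 31.6555
  f19: (p10, p4, p12) → 25.1508
  f20: (p10, p11, p4) → 75.6906
Σ area = 665.853

Check V−E+F: 12 − 30 + 20 = 2.

facets=20 area=665.853


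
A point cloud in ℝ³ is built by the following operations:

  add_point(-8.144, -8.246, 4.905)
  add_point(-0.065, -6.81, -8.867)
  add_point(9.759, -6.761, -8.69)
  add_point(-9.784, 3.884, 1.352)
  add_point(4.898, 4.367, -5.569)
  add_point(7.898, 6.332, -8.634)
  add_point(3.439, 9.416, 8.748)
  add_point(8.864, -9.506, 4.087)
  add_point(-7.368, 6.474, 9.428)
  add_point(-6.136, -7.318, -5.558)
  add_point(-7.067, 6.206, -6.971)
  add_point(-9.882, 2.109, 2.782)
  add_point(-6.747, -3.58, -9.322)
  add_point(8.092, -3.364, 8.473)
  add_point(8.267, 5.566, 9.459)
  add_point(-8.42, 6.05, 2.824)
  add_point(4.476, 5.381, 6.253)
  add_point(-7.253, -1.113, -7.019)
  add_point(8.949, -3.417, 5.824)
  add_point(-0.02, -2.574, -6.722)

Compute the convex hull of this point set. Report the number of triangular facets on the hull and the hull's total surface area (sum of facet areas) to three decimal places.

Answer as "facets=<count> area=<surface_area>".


Points on the hull: [0, 1, 2, 3, 5, 6, 7, 8, 9, 10, 11, 12, 13, 14, 15, 18] (16 of 20).

Area of each hull facet:
  f1: (p18, p7, p2) → 41.3870
  f2: (p0, p9, p7) → 88.9041
  f3: (p0, p8, p11) → 42.6213
  f4: (p12, p5, p2) → 105.1868
  f5: (p12, p0, p11) → 70.9917
  f6: (p12, p0, p9) → 19.5475
  f7: (p10, p5, p6) → 128.5459
  f8: (p10, p12, p5) → 75.7197
  f9: (p13, p18, p7) → 8.4768
  f10: (p13, p0, p7) → 63.6031
  f11: (p13, p0, p8) → 123.7356
  f12: (p1, p12, p2) → 16.1163
  f13: (p1, p12, p9) → 17.7284
  f14: (p1, p7, p2) → 64.2679
  f15: (p1, p9, p7) → 55.1078
  f16: (p15, p8, p6) → 37.3738
  f17: (p15, p10, p6) → 64.3726
  f18: (p14, p13, p18) → 12.4252
  f19: (p14, p5, p6) → 55.6027
  f20: (p14, p8, p6) → 28.4403
  f21: (p14, p13, p8) → 70.3156
  f22: (p14, p5, p2) → 119.6711
  f23: (p14, p18, p2) → 59.2667
  f24: (p3, p15, p10) → 13.2569
  f25: (p3, p12, p11) → 15.2125
  f26: (p3, p10, p12) → 45.5902
  f27: (p3, p8, p11) → 9.4829
  f28: (p3, p15, p8) → 7.8371
Σ area = 1460.788

Euler characteristic 16−42+28 = 2 ✓

facets=28 area=1460.788


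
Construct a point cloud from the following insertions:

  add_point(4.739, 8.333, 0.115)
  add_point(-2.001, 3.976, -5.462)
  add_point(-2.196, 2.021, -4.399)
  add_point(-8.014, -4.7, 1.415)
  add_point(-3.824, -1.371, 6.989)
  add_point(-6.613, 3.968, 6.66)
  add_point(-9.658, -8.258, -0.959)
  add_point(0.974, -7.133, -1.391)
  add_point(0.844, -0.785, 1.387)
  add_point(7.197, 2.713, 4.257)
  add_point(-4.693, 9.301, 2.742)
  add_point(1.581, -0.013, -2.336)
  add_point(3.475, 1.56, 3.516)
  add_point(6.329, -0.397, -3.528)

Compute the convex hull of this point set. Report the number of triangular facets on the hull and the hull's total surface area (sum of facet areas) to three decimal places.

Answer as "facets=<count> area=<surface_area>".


Extreme-point indices: [0, 1, 4, 5, 6, 7, 9, 10, 13] — 9 of 14 on the boundary.

Facet areas (half cross-product norm):
  f1: (p1, p10, p6) → 76.5912
  f2: (p0, p10, p9) → 35.3134
  f3: (p0, p1, p10) → 42.5659
  f4: (p0, p13, p9) → 30.0235
  f5: (p0, p13, p1) → 40.3707
  f6: (p7, p13, p9) → 37.0944
  f7: (p7, p4, p6) → 55.1329
  f8: (p7, p4, p9) → 62.6140
  f9: (p7, p1, p6) → 64.6884
  f10: (p7, p13, p1) → 42.2231
  f11: (p5, p10, p9) → 46.2302
  f12: (p5, p4, p9) → 36.1741
  f13: (p5, p10, p6) → 46.3571
  f14: (p5, p4, p6) → 35.1559
Σ area = 650.535

Check V−E+F: 9 − 21 + 14 = 2.

facets=14 area=650.535


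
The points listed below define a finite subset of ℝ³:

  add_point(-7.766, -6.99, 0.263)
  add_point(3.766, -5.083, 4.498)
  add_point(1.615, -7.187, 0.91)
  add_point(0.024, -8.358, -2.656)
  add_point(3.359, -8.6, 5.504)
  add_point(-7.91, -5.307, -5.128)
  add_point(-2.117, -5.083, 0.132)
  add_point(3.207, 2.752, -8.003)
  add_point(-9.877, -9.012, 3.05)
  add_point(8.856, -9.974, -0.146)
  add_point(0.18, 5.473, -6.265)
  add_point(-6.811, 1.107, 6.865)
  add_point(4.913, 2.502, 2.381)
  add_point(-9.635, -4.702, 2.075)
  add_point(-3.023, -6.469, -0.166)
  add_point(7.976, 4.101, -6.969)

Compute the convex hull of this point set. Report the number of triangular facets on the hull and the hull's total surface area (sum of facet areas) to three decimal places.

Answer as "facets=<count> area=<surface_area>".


Hull vertices (11/16): indices [3, 4, 5, 7, 8, 9, 10, 11, 12, 13, 15].

Area of each hull facet:
  f1: (p12, p11, p10) → 64.7038
  f2: (p4, p9, p8) → 45.3086
  f3: (p4, p11, p8) → 70.6920
  f4: (p4, p12, p9) → 46.2364
  f5: (p4, p12, p11) → 69.5058
  f6: (p15, p12, p9) → 65.9482
  f7: (p15, p12, p10) → 37.0005
  f8: (p13, p11, p10) → 61.6935
  f9: (p13, p5, p10) → 49.6469
  f10: (p13, p11, p8) → 14.3471
  f11: (p13, p5, p8) → 16.2653
  f12: (p3, p9, p8) → 39.3502
  f13: (p3, p5, p8) → 39.8965
  f14: (p7, p5, p10) → 29.8967
  f15: (p7, p15, p10) → 10.2669
  f16: (p7, p3, p5) → 55.2941
  f17: (p7, p15, p9) → 39.4689
  f18: (p7, p3, p9) → 59.3361
Σ area = 814.858

Euler characteristic 11−27+18 = 2 ✓

facets=18 area=814.858


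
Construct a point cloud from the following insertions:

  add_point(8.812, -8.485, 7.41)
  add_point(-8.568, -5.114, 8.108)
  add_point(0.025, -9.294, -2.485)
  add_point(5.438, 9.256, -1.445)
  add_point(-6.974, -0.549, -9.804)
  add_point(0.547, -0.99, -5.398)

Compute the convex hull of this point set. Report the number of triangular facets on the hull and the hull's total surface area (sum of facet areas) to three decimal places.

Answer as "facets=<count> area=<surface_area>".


facets=8 area=761.412

6 of the 6 inputs are extreme points: [0, 1, 2, 3, 4, 5].

Per-facet area ½‖(b−a)×(c−a)‖:
  f1: (p3, p0, p1) → 169.1060
  f2: (p4, p3, p1) → 160.4042
  f3: (p2, p0, p1) → 93.1477
  f4: (p2, p4, p1) → 94.9595
  f5: (p5, p4, p3) → 46.2079
  f6: (p5, p2, p4) → 37.9529
  f7: (p5, p3, p0) → 101.8547
  f8: (p5, p2, p0) → 57.7786
Σ area = 761.412

Euler: V−E+F = 6−12+8 = 2.


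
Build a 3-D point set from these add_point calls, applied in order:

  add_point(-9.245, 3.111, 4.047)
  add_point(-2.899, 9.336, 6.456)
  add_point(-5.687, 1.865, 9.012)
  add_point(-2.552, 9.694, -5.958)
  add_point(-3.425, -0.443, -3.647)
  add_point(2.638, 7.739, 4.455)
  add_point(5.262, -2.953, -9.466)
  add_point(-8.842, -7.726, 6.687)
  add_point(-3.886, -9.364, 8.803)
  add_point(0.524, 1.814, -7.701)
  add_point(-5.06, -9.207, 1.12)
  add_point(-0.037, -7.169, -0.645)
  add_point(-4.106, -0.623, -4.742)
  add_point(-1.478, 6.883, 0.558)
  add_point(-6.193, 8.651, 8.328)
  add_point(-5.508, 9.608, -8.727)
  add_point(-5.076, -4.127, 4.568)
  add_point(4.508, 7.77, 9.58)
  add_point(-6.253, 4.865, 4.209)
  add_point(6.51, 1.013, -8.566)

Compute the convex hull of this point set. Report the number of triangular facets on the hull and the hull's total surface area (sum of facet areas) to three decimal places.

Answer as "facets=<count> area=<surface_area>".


facets=24 area=1070.314

Extreme-point indices: [0, 1, 2, 3, 6, 7, 8, 10, 11, 12, 14, 15, 17, 19] — 14 of 20 on the boundary.

Facet areas (half cross-product norm):
  f1: (p3, p17, p19) → 108.2200
  f2: (p2, p17, p8) → 62.6300
  f3: (p14, p2, p17) → 36.4544
  f4: (p7, p10, p8) → 18.8300
  f5: (p7, p2, p8) → 29.0767
  f6: (p7, p14, p0) → 35.3906
  f7: (p7, p14, p2) → 17.2458
  f8: (p6, p17, p19) → 36.0787
  f9: (p6, p17, p8) → 185.3823
  f10: (p1, p3, p17) → 47.4377
  f11: (p1, p14, p17) → 13.1230
  f12: (p11, p10, p8) → 21.7959
  f13: (p11, p6, p8) → 13.2269
  f14: (p11, p6, p10) → 18.9774
  f15: (p15, p3, p19) → 24.1978
  f16: (p15, p6, p19) → 29.9675
  f17: (p15, p14, p0) → 56.4411
  f18: (p15, p7, p0) → 64.7943
  f19: (p15, p7, p10) → 72.0889
  f20: (p15, p1, p3) → 18.8634
  f21: (p15, p1, p14) → 27.9227
  f22: (p12, p6, p10) → 55.4722
  f23: (p12, p15, p10) → 17.9126
  f24: (p12, p15, p6) → 58.7839
Σ area = 1070.314

Euler characteristic 14−36+24 = 2 ✓


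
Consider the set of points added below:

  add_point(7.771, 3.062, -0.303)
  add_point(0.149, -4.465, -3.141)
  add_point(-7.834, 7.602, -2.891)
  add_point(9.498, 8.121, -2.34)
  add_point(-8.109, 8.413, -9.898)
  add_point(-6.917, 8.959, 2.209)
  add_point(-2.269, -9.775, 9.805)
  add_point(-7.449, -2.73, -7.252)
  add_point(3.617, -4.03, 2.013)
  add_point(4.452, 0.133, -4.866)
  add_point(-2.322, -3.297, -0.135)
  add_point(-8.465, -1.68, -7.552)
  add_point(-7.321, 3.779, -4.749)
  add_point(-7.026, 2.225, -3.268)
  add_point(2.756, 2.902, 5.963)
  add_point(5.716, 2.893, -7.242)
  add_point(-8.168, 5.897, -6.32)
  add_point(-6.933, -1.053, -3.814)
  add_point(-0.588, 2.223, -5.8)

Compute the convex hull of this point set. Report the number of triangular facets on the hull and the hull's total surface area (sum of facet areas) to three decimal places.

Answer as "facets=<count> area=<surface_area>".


facets=24 area=924.935

14 of the 19 inputs are extreme points: [0, 1, 2, 3, 4, 5, 6, 7, 8, 9, 11, 14, 15, 16].

Triangle areas on the boundary:
  f1: (p5, p6, p11) → 138.5725
  f2: (p4, p5, p3) → 102.2726
  f3: (p14, p5, p3) → 71.4812
  f4: (p14, p5, p6) → 82.3987
  f5: (p2, p5, p11) → 20.8675
  f6: (p2, p4, p5) → 7.2913
  f7: (p8, p1, p6) → 34.2071
  f8: (p16, p4, p11) → 15.1165
  f9: (p16, p2, p11) → 11.9872
  f10: (p16, p2, p4) → 7.4062
  f11: (p7, p6, p11) → 11.1955
  f12: (p7, p1, p6) → 58.5535
  f13: (p7, p4, p11) → 5.4654
  f14: (p0, p8, p6) → 24.6523
  f15: (p0, p14, p3) → 20.0899
  f16: (p0, p14, p6) → 50.7494
  f17: (p15, p0, p8) → 30.7439
  f18: (p15, p0, p3) → 20.1256
  f19: (p15, p4, p3) → 58.4942
  f20: (p15, p7, p1) → 44.0307
  f21: (p15, p7, p4) → 77.5572
  f22: (p9, p8, p1) → 19.9298
  f23: (p9, p15, p1) → 5.9048
  f24: (p9, p15, p8) → 5.8417
Σ area = 924.935

Check V−E+F: 14 − 36 + 24 = 2.


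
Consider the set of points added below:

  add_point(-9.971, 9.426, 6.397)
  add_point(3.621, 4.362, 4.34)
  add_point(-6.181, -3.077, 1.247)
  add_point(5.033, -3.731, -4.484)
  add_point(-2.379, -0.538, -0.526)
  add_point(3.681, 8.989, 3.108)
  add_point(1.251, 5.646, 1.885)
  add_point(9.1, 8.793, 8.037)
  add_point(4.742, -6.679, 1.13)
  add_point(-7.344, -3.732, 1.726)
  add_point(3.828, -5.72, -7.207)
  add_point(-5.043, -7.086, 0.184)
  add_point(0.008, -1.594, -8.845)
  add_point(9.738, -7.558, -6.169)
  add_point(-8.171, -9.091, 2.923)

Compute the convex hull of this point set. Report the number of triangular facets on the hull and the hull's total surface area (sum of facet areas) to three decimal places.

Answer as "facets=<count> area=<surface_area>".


Points on the hull: [0, 5, 7, 8, 9, 10, 12, 13, 14] (9 of 15).

Facet areas (half cross-product norm):
  f1: (p7, p14, p0) → 180.1060
  f2: (p8, p14, p13) → 45.2510
  f3: (p8, p7, p13) → 74.8308
  f4: (p8, p7, p14) → 108.6365
  f5: (p9, p14, p0) → 23.9096
  f6: (p9, p12, p0) → 90.4770
  f7: (p9, p12, p14) → 32.9467
  f8: (p10, p14, p13) → 42.4892
  f9: (p10, p12, p13) → 9.1621
  f10: (p10, p12, p14) → 46.4020
  f11: (p5, p7, p13) → 72.8032
  f12: (p5, p12, p13) → 95.9856
  f13: (p5, p7, p0) → 42.5802
  f14: (p5, p12, p0) → 115.0357
Σ area = 980.615

Euler characteristic 9−21+14 = 2 ✓

facets=14 area=980.615


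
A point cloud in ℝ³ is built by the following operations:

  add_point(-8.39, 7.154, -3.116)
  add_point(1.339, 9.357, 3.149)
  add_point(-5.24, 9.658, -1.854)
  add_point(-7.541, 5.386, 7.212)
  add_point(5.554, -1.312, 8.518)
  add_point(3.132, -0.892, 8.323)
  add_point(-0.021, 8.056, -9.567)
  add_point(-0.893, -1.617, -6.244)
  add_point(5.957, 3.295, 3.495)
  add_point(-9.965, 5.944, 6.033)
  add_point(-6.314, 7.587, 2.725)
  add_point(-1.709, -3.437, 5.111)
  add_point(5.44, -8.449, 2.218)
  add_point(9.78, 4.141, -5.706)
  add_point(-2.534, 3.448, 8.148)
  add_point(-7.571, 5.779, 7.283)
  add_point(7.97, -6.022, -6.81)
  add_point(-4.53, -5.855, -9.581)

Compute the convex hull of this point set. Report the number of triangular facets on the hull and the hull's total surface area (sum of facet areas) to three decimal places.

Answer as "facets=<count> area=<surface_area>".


facets=28 area=1073.979

Extreme-point indices: [0, 1, 2, 3, 4, 5, 6, 8, 9, 11, 12, 13, 14, 15, 16, 17] — 16 of 18 on the boundary.

Per-facet area ½‖(b−a)×(c−a)‖:
  f1: (p16, p17, p12) → 61.9273
  f2: (p16, p4, p13) → 78.5700
  f3: (p16, p4, p12) → 41.7127
  f4: (p16, p6, p13) → 57.6538
  f5: (p16, p6, p17) → 89.6342
  f6: (p11, p4, p12) → 34.7838
  f7: (p11, p17, p9) → 94.7266
  f8: (p11, p17, p12) → 67.5306
  f9: (p1, p6, p13) → 66.2980
  f10: (p1, p2, p6) → 39.0317
  f11: (p1, p2, p9) → 40.7298
  f12: (p1, p15, p9) → 11.8060
  f13: (p0, p6, p17) → 73.3687
  f14: (p0, p2, p6) → 19.8800
  f15: (p0, p17, p9) → 65.8665
  f16: (p0, p2, p9) → 19.6610
  f17: (p3, p11, p9) → 12.3087
  f18: (p3, p15, p9) → 0.5413
  f19: (p8, p4, p13) → 22.3217
  f20: (p8, p1, p13) → 37.8532
  f21: (p8, p1, p4) → 22.0212
  f22: (p14, p1, p4) → 40.6377
  f23: (p14, p1, p15) → 24.2979
  f24: (p14, p3, p15) → 1.0061
  f25: (p5, p3, p11) → 34.1928
  f26: (p5, p14, p3) → 6.1036
  f27: (p5, p11, p4) → 5.4158
  f28: (p5, p14, p4) → 4.0984
Σ area = 1073.979

Check V−E+F: 16 − 42 + 28 = 2.


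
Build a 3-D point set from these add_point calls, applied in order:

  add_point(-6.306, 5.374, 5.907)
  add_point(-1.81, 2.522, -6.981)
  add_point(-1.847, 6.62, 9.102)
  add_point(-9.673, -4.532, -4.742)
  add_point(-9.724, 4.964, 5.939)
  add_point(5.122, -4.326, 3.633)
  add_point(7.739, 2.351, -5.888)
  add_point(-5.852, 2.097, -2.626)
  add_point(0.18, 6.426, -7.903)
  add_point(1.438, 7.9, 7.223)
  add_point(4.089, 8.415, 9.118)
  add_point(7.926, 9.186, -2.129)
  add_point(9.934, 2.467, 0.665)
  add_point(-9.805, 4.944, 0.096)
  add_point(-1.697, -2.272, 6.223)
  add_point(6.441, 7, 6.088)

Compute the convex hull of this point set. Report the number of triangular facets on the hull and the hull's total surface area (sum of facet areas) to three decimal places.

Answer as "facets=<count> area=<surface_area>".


facets=24 area=890.141

Hull vertices (14/16): indices [1, 2, 3, 4, 5, 6, 8, 9, 10, 11, 12, 13, 14, 15].

Facet areas (half cross-product norm):
  f1: (p8, p3, p13) → 67.2794
  f2: (p11, p8, p13) → 62.2584
  f3: (p6, p11, p12) → 23.6698
  f4: (p6, p11, p8) → 33.0947
  f5: (p5, p14, p3) → 50.9785
  f6: (p5, p6, p12) → 30.2735
  f7: (p5, p6, p3) → 99.3733
  f8: (p10, p5, p14) → 47.0701
  f9: (p1, p8, p3) → 8.5199
  f10: (p1, p6, p3) → 37.6573
  f11: (p1, p6, p8) → 19.7019
  f12: (p15, p11, p12) → 27.5855
  f13: (p15, p10, p11) → 12.3022
  f14: (p15, p5, p12) → 34.8233
  f15: (p15, p10, p5) → 21.5601
  f16: (p4, p3, p13) → 27.6446
  f17: (p4, p14, p3) → 69.8298
  f18: (p9, p11, p13) → 77.9335
  f19: (p9, p10, p11) → 18.8948
  f20: (p9, p4, p13) → 33.6655
  f21: (p9, p4, p10) → 9.2624
  f22: (p2, p10, p14) → 27.9818
  f23: (p2, p4, p14) → 38.8020
  f24: (p2, p4, p10) → 9.9788
Σ area = 890.141

Check V−E+F: 14 − 36 + 24 = 2.


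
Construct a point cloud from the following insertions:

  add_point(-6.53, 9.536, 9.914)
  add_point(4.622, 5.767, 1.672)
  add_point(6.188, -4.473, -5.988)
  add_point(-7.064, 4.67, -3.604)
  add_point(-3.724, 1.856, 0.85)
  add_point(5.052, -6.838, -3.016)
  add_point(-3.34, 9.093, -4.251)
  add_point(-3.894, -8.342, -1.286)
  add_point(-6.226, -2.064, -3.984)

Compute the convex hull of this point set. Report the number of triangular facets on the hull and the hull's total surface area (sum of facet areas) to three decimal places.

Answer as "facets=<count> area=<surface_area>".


facets=12 area=641.729

Points on the hull: [0, 1, 2, 3, 5, 6, 7, 8] (8 of 9).

Per-facet area ½‖(b−a)×(c−a)‖:
  f1: (p6, p0, p3) → 41.1665
  f2: (p8, p7, p2) → 41.9837
  f3: (p8, p6, p3) → 14.7116
  f4: (p8, p6, p2) → 73.6418
  f5: (p8, p0, p3) → 45.1252
  f6: (p8, p0, p7) → 62.8294
  f7: (p5, p7, p2) → 15.6896
  f8: (p5, p0, p7) → 97.8416
  f9: (p1, p6, p2) → 67.4172
  f10: (p1, p6, p0) → 70.4672
  f11: (p1, p5, p2) → 25.5373
  f12: (p1, p5, p0) → 85.3179
Σ area = 641.729

Euler characteristic 8−18+12 = 2 ✓


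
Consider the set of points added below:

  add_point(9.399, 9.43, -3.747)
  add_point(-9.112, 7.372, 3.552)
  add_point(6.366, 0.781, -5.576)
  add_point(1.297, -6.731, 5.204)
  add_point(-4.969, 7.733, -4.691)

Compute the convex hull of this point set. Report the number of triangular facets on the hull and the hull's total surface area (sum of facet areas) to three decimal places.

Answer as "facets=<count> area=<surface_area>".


facets=6 area=513.614

Extreme-point indices: [0, 1, 2, 3, 4] — 5 of 5 on the boundary.

Triangle areas on the boundary:
  f1: (p3, p0, p1) → 158.9482
  f2: (p2, p3, p0) → 58.4133
  f3: (p4, p0, p1) → 61.5982
  f4: (p4, p2, p0) → 60.7535
  f5: (p4, p3, p1) → 80.3529
  f6: (p4, p2, p3) → 93.5480
Σ area = 513.614

Euler: V−E+F = 5−9+6 = 2.


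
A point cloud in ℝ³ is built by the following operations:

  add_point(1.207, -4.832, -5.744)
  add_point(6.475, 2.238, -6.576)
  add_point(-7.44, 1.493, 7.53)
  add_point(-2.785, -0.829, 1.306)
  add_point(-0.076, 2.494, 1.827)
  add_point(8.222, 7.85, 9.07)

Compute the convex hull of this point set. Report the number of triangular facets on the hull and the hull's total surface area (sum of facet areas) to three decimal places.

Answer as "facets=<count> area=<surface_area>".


Hull vertices (5/6): indices [0, 1, 2, 4, 5].

Facet areas (half cross-product norm):
  f1: (p0, p5, p2) → 139.8505
  f2: (p1, p0, p2) → 75.2990
  f3: (p1, p0, p5) → 71.8027
  f4: (p4, p5, p2) → 55.9699
  f5: (p4, p1, p2) → 13.8737
  f6: (p4, p1, p5) → 65.1484
Σ area = 421.944

Check V−E+F: 5 − 9 + 6 = 2.

facets=6 area=421.944


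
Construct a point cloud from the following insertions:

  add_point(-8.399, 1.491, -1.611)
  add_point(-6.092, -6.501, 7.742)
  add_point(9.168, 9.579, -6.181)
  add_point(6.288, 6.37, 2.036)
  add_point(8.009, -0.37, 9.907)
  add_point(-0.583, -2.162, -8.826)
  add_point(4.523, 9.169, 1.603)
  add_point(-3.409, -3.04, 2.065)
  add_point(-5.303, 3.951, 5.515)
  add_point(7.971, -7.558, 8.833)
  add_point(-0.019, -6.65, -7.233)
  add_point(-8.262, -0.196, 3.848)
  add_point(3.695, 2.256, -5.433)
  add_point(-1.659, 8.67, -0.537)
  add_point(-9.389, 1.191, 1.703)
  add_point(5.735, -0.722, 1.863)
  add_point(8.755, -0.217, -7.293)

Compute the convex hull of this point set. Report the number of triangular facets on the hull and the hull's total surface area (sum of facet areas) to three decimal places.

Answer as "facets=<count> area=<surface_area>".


facets=22 area=1058.472

Hull vertices (13/17): indices [0, 1, 2, 4, 5, 6, 8, 9, 10, 11, 13, 14, 16].

Triangle areas on the boundary:
  f1: (p4, p9, p2) → 63.2947
  f2: (p1, p4, p9) → 51.3170
  f3: (p1, p0, p14) → 15.1701
  f4: (p16, p9, p2) → 83.1845
  f5: (p16, p5, p2) → 46.0480
  f6: (p6, p4, p2) → 53.4525
  f7: (p10, p1, p9) → 108.9249
  f8: (p10, p16, p9) → 92.4674
  f9: (p10, p16, p5) → 23.1591
  f10: (p10, p0, p5) → 26.5629
  f11: (p10, p1, p0) → 79.5704
  f12: (p11, p1, p14) → 4.5507
  f13: (p13, p0, p14) → 16.9916
  f14: (p13, p6, p2) → 29.1282
  f15: (p13, p5, p2) → 80.1579
  f16: (p13, p0, p5) → 54.9118
  f17: (p8, p11, p14) → 7.4603
  f18: (p8, p13, p14) → 26.3634
  f19: (p8, p13, p6) → 27.2234
  f20: (p8, p6, p4) → 73.5382
  f21: (p8, p1, p4) → 75.3860
  f22: (p8, p11, p1) → 19.6087
Σ area = 1058.472

Euler: V−E+F = 13−33+22 = 2.


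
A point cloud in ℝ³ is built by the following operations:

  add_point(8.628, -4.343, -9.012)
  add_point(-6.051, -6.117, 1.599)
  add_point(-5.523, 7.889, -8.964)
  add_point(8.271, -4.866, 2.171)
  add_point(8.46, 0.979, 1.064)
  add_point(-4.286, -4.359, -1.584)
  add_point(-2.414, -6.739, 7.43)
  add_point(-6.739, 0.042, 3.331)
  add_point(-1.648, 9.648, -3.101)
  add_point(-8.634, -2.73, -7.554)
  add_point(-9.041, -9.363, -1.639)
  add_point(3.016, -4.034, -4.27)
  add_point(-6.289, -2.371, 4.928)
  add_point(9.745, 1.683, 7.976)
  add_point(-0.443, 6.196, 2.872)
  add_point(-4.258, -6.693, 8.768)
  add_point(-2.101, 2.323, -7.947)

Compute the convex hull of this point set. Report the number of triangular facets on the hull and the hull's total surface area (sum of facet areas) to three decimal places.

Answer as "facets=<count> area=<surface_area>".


Extreme-point indices: [0, 2, 3, 4, 6, 7, 8, 9, 10, 12, 13, 14, 15] — 13 of 17 on the boundary.

Per-facet area ½‖(b−a)×(c−a)‖:
  f1: (p2, p0, p8) → 65.7106
  f2: (p4, p8, p13) → 45.9505
  f3: (p4, p0, p13) → 16.8009
  f4: (p4, p0, p8) → 79.4495
  f5: (p9, p0, p10) → 77.3537
  f6: (p9, p2, p0) → 95.0962
  f7: (p14, p8, p13) → 31.4781
  f8: (p14, p15, p13) → 86.4909
  f9: (p6, p15, p10) → 13.1423
  f10: (p7, p14, p8) → 29.7614
  f11: (p7, p14, p15) → 37.0785
  f12: (p7, p2, p8) → 45.7533
  f13: (p7, p9, p10) → 45.3455
  f14: (p7, p9, p2) → 62.7424
  f15: (p3, p15, p13) → 63.2301
  f16: (p3, p6, p15) → 3.3267
  f17: (p3, p0, p13) → 39.2569
  f18: (p3, p0, p10) → 100.9931
  f19: (p3, p6, p10) → 68.1009
  f20: (p12, p15, p10) → 30.5744
  f21: (p12, p7, p10) → 14.3834
  f22: (p12, p7, p15) → 2.0385
Σ area = 1054.058

Euler: V−E+F = 13−33+22 = 2.

facets=22 area=1054.058


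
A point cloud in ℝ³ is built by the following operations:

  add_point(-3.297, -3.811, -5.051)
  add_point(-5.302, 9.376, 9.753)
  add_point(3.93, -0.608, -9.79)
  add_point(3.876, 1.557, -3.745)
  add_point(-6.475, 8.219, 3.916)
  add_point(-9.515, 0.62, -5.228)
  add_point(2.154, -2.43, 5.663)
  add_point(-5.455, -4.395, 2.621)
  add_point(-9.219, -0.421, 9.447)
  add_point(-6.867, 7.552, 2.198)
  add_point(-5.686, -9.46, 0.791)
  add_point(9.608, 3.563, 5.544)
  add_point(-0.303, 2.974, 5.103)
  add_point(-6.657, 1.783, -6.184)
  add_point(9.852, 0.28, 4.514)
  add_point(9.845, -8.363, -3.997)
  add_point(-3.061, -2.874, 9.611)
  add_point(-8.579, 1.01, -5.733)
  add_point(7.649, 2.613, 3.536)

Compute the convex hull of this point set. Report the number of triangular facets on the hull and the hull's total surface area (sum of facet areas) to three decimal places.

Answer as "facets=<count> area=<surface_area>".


facets=24 area=1083.703

Extreme-point indices: [0, 1, 2, 4, 5, 8, 9, 10, 11, 13, 14, 15, 16, 17] — 14 of 19 on the boundary.

Facet areas (half cross-product norm):
  f1: (p8, p10, p5) → 75.8755
  f2: (p8, p9, p5) → 57.7671
  f3: (p0, p10, p5) → 31.8562
  f4: (p11, p15, p14) → 9.6357
  f5: (p4, p11, p1) → 49.7035
  f6: (p4, p8, p1) → 30.7598
  f7: (p4, p8, p9) → 9.9153
  f8: (p16, p8, p1) → 34.9945
  f9: (p16, p11, p1) → 88.5983
  f10: (p16, p11, p14) → 24.5341
  f11: (p16, p15, p14) → 85.9709
  f12: (p16, p8, p10) → 37.5099
  f13: (p16, p15, p10) → 92.1220
  f14: (p2, p11, p15) → 84.4590
  f15: (p2, p0, p5) → 31.8608
  f16: (p2, p15, p10) → 88.1076
  f17: (p2, p0, p10) → 23.0225
  f18: (p2, p4, p9) → 13.0856
  f19: (p2, p4, p11) → 133.4210
  f20: (p13, p2, p9) → 53.4107
  f21: (p17, p9, p5) → 5.9028
  f22: (p17, p13, p9) → 10.7881
  f23: (p17, p2, p5) → 3.6392
  f24: (p17, p13, p2) → 6.7621
Σ area = 1083.703

Euler: V−E+F = 14−36+24 = 2.


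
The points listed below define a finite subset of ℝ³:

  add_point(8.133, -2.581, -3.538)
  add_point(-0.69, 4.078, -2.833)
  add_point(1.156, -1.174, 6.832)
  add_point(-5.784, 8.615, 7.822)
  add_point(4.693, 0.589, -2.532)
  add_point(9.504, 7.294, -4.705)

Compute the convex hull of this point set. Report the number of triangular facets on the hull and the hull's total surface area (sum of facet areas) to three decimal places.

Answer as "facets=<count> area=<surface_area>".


Hull vertices (5/6): indices [0, 1, 2, 3, 5].

Facet areas (half cross-product norm):
  f1: (p1, p5, p3) → 62.3865
  f2: (p1, p0, p5) → 48.9118
  f3: (p2, p5, p3) → 99.5117
  f4: (p2, p0, p5) → 63.0057
  f5: (p2, p1, p3) → 61.3339
  f6: (p2, p1, p0) → 57.6344
Σ area = 392.784

Euler characteristic 5−9+6 = 2 ✓

facets=6 area=392.784


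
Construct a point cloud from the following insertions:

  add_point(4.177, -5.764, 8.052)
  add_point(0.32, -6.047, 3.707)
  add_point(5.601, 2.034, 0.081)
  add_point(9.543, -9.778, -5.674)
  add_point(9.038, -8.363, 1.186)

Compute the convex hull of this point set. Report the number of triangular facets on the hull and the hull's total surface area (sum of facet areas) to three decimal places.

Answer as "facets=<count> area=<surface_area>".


Hull vertices (5/5): indices [0, 1, 2, 3, 4].

Triangle areas on the boundary:
  f1: (p2, p3, p1) → 65.4223
  f2: (p0, p2, p1) → 29.7928
  f3: (p4, p3, p1) → 30.4242
  f4: (p4, p0, p1) → 24.9171
  f5: (p4, p2, p3) → 38.3901
  f6: (p4, p0, p2) → 44.9572
Σ area = 233.904

Euler characteristic 5−9+6 = 2 ✓

facets=6 area=233.904


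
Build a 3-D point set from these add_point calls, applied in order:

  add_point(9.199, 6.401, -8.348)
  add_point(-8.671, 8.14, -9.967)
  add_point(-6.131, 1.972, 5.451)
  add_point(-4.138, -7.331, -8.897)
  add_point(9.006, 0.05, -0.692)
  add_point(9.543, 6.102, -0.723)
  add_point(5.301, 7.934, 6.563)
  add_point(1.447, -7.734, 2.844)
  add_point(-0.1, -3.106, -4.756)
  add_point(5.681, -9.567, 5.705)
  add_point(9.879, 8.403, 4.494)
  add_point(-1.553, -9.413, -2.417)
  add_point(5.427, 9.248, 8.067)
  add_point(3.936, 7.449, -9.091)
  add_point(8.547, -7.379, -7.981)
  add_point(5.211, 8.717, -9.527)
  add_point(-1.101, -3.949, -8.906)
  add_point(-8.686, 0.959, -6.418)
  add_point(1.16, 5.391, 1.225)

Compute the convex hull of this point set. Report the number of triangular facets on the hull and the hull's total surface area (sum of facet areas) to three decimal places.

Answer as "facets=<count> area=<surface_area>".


facets=22 area=1298.092

13 of the 19 inputs are extreme points: [0, 1, 2, 3, 4, 5, 9, 10, 11, 12, 14, 15, 17].

Facet areas (half cross-product norm):
  f1: (p12, p9, p10) → 53.2162
  f2: (p2, p12, p9) → 111.6981
  f3: (p15, p12, p10) → 40.0985
  f4: (p3, p15, p14) → 102.6066
  f5: (p4, p9, p10) → 53.7800
  f6: (p4, p14, p10) → 11.4322
  f7: (p4, p14, p9) → 61.2061
  f8: (p0, p15, p10) → 30.2627
  f9: (p0, p15, p14) → 29.2844
  f10: (p1, p15, p12) → 122.2268
  f11: (p1, p2, p17) → 45.5842
  f12: (p1, p2, p12) → 116.1418
  f13: (p1, p3, p17) → 29.8500
  f14: (p1, p3, p15) → 108.9453
  f15: (p11, p14, p9) → 62.1751
  f16: (p11, p3, p14) → 42.0312
  f17: (p11, p2, p9) → 77.9394
  f18: (p11, p2, p17) → 75.5775
  f19: (p11, p3, p17) → 34.9903
  f20: (p5, p14, p10) → 26.8736
  f21: (p5, p0, p10) → 9.5706
  f22: (p5, p0, p14) → 52.6012
Σ area = 1298.092

Check V−E+F: 13 − 33 + 22 = 2.


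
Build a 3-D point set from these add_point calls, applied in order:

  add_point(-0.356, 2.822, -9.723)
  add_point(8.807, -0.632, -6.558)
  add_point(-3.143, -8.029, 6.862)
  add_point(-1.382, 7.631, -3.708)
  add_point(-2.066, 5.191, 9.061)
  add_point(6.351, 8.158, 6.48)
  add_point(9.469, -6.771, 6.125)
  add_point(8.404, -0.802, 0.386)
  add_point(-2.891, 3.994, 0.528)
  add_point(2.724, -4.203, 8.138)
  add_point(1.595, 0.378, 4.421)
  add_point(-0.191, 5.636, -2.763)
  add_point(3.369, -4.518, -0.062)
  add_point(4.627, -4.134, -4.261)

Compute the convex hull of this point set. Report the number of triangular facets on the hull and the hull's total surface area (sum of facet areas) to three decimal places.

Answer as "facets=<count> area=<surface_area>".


Hull vertices (10/14): indices [0, 1, 2, 3, 4, 5, 6, 8, 9, 13].

Facet areas (half cross-product norm):
  f1: (p8, p0, p2) → 67.4602
  f2: (p4, p8, p2) → 55.4194
  f3: (p13, p6, p2) → 70.3164
  f4: (p13, p0, p2) → 67.3062
  f5: (p3, p8, p0) → 21.9543
  f6: (p3, p4, p5) → 55.9357
  f7: (p3, p4, p8) → 19.8306
  f8: (p9, p5, p6) → 48.6197
  f9: (p9, p4, p5) → 48.6072
  f10: (p9, p6, p2) → 22.9511
  f11: (p9, p4, p2) → 37.4098
  f12: (p1, p5, p6) → 97.9153
  f13: (p1, p13, p6) → 34.1904
  f14: (p1, p13, p0) → 28.9377
  f15: (p1, p3, p5) → 82.8720
  f16: (p1, p3, p0) → 39.8243
Σ area = 799.550

Check V−E+F: 10 − 24 + 16 = 2.

facets=16 area=799.550


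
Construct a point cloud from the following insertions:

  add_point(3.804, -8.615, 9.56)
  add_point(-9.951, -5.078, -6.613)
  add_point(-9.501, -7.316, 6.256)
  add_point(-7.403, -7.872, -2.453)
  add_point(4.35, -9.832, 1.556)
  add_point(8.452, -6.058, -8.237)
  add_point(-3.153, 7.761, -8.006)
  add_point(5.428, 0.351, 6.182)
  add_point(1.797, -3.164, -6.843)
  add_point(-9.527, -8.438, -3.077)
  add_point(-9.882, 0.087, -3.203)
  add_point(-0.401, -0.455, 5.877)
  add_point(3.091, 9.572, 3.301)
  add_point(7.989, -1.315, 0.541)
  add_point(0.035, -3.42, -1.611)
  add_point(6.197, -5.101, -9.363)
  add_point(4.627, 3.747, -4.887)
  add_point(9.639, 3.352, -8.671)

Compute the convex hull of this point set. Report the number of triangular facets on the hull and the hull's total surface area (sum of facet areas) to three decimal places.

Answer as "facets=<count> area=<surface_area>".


Points on the hull: [0, 1, 2, 4, 5, 6, 7, 9, 10, 12, 13, 15, 17] (13 of 18).

Triangle areas on the boundary:
  f1: (p6, p12, p17) → 82.2734
  f2: (p13, p5, p17) → 42.9284
  f3: (p9, p2, p1) → 17.7708
  f4: (p9, p2, p4) → 65.7986
  f5: (p9, p5, p4) → 82.7402
  f6: (p0, p2, p4) → 55.1722
  f7: (p0, p2, p12) → 129.7631
  f8: (p0, p5, p4) → 25.3955
  f9: (p0, p13, p5) → 57.0484
  f10: (p15, p5, p17) → 12.3366
  f11: (p15, p6, p17) → 61.9178
  f12: (p15, p6, p1) → 105.2515
  f13: (p15, p9, p1) → 40.0766
  f14: (p15, p9, p5) → 19.5638
  f15: (p10, p2, p1) → 37.0721
  f16: (p10, p6, p1) → 32.8320
  f17: (p10, p2, p12) → 104.1565
  f18: (p10, p6, p12) → 73.5572
  f19: (p7, p0, p12) → 19.2173
  f20: (p7, p0, p13) → 30.8953
  f21: (p7, p12, p17) → 72.0421
  f22: (p7, p13, p17) → 23.2210
Σ area = 1191.030

Check V−E+F: 13 − 33 + 22 = 2.

facets=22 area=1191.030


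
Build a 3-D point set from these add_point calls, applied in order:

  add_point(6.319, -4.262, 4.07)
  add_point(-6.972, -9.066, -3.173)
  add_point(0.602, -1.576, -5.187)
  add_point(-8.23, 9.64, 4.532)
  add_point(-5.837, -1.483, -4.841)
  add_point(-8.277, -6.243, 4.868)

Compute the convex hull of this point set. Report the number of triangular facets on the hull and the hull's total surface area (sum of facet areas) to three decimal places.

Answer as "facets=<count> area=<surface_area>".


facets=8 area=520.436

Hull vertices (6/6): indices [0, 1, 2, 3, 4, 5].

Triangle areas on the boundary:
  f1: (p3, p0, p5) → 116.0486
  f2: (p2, p3, p0) → 96.6585
  f3: (p1, p0, p5) → 62.8085
  f4: (p1, p2, p0) → 60.7022
  f5: (p1, p3, p5) → 65.1719
  f6: (p4, p2, p3) → 46.5021
  f7: (p4, p1, p3) → 47.4982
  f8: (p4, p1, p2) → 25.0459
Σ area = 520.436

Euler characteristic 6−12+8 = 2 ✓


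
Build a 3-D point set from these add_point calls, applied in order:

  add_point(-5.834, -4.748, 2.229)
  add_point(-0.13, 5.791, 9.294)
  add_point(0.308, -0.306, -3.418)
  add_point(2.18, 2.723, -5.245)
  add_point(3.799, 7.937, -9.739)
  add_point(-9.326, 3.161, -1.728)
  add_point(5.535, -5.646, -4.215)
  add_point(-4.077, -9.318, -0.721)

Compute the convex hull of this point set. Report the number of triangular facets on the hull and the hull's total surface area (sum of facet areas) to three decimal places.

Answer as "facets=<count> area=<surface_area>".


Points on the hull: [0, 1, 4, 5, 6, 7] (6 of 8).

Facet areas (half cross-product norm):
  f1: (p1, p4, p5) → 115.3157
  f2: (p1, p4, p6) → 129.5213
  f3: (p0, p1, p5) → 63.7109
  f4: (p7, p4, p5) → 109.2891
  f5: (p7, p4, p6) → 75.8117
  f6: (p7, p0, p5) → 22.4564
  f7: (p7, p1, p6) → 96.4697
  f8: (p7, p0, p1) → 26.6654
Σ area = 639.240

Euler: V−E+F = 6−12+8 = 2.

facets=8 area=639.240


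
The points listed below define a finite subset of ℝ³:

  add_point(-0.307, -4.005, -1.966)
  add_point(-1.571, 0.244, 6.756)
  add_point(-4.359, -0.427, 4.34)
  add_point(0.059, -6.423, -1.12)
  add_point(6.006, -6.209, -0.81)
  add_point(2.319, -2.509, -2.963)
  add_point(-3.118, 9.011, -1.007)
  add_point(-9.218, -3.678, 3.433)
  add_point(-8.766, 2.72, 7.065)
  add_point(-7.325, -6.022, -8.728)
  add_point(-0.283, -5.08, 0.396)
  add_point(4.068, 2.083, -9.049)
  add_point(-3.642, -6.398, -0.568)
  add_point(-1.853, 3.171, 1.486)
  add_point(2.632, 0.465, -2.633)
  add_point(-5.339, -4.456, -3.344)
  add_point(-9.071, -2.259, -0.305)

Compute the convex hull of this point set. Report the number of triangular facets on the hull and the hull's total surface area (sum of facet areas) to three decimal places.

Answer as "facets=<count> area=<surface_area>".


facets=16 area=676.863

Extreme-point indices: [1, 3, 4, 6, 7, 8, 9, 11, 12, 16] — 10 of 17 on the boundary.

Per-facet area ½‖(b−a)×(c−a)‖:
  f1: (p11, p6, p4) → 75.8979
  f2: (p9, p11, p4) → 79.3382
  f3: (p9, p11, p6) → 88.5115
  f4: (p1, p4, p7) → 57.4753
  f5: (p1, p6, p4) → 73.6796
  f6: (p12, p4, p7) → 23.1021
  f7: (p12, p9, p7) → 32.6066
  f8: (p16, p9, p7) → 13.3614
  f9: (p16, p9, p6) → 58.4874
  f10: (p8, p1, p7) → 27.2159
  f11: (p8, p1, p6) → 42.3222
  f12: (p8, p16, p7) → 14.5780
  f13: (p8, p16, p6) → 50.3043
  f14: (p3, p9, p4) → 21.5870
  f15: (p3, p12, p4) → 2.2651
  f16: (p3, p12, p9) → 16.1310
Σ area = 676.863

Euler characteristic 10−24+16 = 2 ✓


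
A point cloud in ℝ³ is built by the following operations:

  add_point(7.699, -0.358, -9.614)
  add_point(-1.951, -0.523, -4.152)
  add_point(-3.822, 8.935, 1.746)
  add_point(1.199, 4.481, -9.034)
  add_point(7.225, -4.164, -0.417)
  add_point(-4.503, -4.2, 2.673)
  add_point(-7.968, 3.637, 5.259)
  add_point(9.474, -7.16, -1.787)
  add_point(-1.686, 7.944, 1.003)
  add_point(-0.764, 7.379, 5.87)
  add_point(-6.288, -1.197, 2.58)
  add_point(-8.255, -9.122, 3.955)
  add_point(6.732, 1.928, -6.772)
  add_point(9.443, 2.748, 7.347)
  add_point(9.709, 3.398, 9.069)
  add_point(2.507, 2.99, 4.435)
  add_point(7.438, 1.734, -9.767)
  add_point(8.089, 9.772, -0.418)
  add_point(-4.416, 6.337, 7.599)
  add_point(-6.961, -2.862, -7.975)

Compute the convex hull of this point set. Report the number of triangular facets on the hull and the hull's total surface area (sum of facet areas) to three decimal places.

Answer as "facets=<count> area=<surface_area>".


facets=20 area=1142.643

Points on the hull: [0, 2, 3, 6, 7, 9, 11, 14, 16, 17, 18, 19] (12 of 20).

Per-facet area ½‖(b−a)×(c−a)‖:
  f1: (p18, p14, p11) → 118.2721
  f2: (p7, p14, p11) → 140.6599
  f3: (p7, p17, p14) → 85.5346
  f4: (p9, p17, p14) → 56.5855
  f5: (p9, p18, p14) → 19.6714
  f6: (p2, p9, p17) → 29.7981
  f7: (p2, p9, p18) → 11.1275
  f8: (p0, p16, p17) → 10.6017
  f9: (p0, p7, p17) → 71.9723
  f10: (p19, p0, p16) → 15.7916
  f11: (p19, p7, p11) → 115.7204
  f12: (p19, p0, p7) → 78.6819
  f13: (p3, p16, p17) → 40.4575
  f14: (p3, p2, p17) → 66.0318
  f15: (p3, p19, p16) → 34.3667
  f16: (p3, p19, p2) → 69.3285
  f17: (p6, p2, p18) → 16.0383
  f18: (p6, p19, p2) → 55.4877
  f19: (p6, p18, p11) → 25.9494
  f20: (p6, p19, p11) → 80.5663
Σ area = 1142.643

Euler characteristic 12−30+20 = 2 ✓


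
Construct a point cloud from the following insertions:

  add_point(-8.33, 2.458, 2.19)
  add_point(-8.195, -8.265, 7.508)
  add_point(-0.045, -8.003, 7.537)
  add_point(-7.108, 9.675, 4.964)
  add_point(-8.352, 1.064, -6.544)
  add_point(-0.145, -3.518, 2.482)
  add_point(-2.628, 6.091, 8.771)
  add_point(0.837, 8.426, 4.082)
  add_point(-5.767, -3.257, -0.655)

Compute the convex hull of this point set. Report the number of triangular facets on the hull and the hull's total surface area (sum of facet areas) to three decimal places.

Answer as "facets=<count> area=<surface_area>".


facets=14 area=558.426

Hull vertices (9/9): indices [0, 1, 2, 3, 4, 5, 6, 7, 8].

Area of each hull facet:
  f1: (p3, p7, p4) → 58.1011
  f2: (p0, p1, p4) → 50.5372
  f3: (p0, p3, p4) → 30.0651
  f4: (p0, p3, p1) → 34.9170
  f5: (p5, p7, p4) → 77.1137
  f6: (p5, p2, p7) → 33.9773
  f7: (p8, p1, p4) → 21.4234
  f8: (p8, p2, p1) → 38.9069
  f9: (p8, p5, p4) → 18.2152
  f10: (p8, p5, p2) → 19.9183
  f11: (p6, p3, p1) → 52.0685
  f12: (p6, p2, p1) → 57.9931
  f13: (p6, p3, p7) → 20.9501
  f14: (p6, p2, p7) → 44.2391
Σ area = 558.426

Check V−E+F: 9 − 21 + 14 = 2.
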